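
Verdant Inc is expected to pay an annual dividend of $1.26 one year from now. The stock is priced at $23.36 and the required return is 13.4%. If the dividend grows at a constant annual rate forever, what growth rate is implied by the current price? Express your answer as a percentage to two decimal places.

8.01%

P = D₁/(r−g) ⇒ g = r − D₁/P = 0.134 − $1.26/$23.36 = 0.080062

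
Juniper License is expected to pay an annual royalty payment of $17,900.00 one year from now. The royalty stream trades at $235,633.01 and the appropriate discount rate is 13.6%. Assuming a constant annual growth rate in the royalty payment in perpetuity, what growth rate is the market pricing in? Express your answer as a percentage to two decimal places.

P = D₁/(r−g) ⇒ g = r − D₁/P = 0.136 − $17,900.00/$235,633.01 = 0.060034

6.00%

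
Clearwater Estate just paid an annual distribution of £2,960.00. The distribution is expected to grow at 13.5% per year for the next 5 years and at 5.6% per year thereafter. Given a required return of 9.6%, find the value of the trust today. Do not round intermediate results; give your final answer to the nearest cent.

D_1 = 3359.60000
D_2 = 3813.14600
D_3 = 4327.92071
D_4 = 4912.19001
D_5 = 5575.33566
Terminal value at year 5: TV = D_5×(1+g_2)/(r−g_2) = 5887.55445/0.04 = 147188.86134
P_0 = D_1/(1+r)^1 + D_2/(1+r)^2 + D_3/(1+r)^3 + D_4/(1+r)^4 + D_5/(1+r)^5 + TV/(1+r)^5
    = 3065.32847 + 3174.40494 + 3287.36278 + 3404.34010 + 3525.47994 + 93072.67043 = 109529.58665

£109529.59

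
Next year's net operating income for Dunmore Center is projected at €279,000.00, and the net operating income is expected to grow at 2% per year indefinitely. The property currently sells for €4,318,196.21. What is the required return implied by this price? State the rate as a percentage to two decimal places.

P = D₁/(r − g) ⇒ r = D₁/P + g = €279,000.0000/€4,318,196.21 + 0.02 = 0.064610 + 0.02 = 0.084610

8.46%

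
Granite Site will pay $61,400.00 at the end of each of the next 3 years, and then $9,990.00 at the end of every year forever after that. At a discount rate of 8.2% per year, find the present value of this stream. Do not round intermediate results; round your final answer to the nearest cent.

$253841.15

PV of 3-year annuity: $61,400.00 × [1 − (1+0.082)^−3] / 0.082 = 157664.45827
Perpetuity value at year 3: $9,990.00 / 0.082 = 121829.26829
PV of perpetuity: 121829.26829 / (1+0.082)^3 = 96176.69601
Total PV = 157664.45827 + 96176.69601 = 253841.15428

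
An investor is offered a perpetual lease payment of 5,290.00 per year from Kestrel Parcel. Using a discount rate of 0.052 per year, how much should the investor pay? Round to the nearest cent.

Level perpetuity: PV = C / r = 5,290.00 / 0.052 = 101,730.77

101730.77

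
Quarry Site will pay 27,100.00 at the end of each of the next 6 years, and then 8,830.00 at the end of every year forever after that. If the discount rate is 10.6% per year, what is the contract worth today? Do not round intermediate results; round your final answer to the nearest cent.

PV of 6-year annuity: 27,100.00 × [1 − (1+0.106)^−6] / 0.106 = 115980.87992
Perpetuity value at year 6: 8,830.00 / 0.106 = 83301.88679
PV of perpetuity: 83301.88679 / (1+0.106)^6 = 45511.80673
Total PV = 115980.87992 + 45511.80673 = 161492.68665

161492.69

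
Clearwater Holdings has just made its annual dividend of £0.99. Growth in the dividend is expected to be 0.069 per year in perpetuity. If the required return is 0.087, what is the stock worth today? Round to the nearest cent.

£58.80

D₁ = D₀ × (1 + g) = £0.99 × 1.069 = £1.0583
Growing perpetuity: P = D₁ / (r − g) = £1.0583 / (0.087 − 0.069) = £58.80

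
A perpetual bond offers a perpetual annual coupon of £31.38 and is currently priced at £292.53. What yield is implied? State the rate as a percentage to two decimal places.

P = C/r ⇒ r = C/P = £31.38/£292.53 = 0.107271

10.73%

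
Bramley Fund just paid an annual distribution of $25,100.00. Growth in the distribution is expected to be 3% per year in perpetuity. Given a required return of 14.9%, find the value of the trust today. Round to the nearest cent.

$217252.10

D₁ = D₀ × (1 + g) = $25,100.00 × 1.03 = $25,853.0000
Growing perpetuity: P = D₁ / (r − g) = $25,853.0000 / (0.149 − 0.03) = $217,252.10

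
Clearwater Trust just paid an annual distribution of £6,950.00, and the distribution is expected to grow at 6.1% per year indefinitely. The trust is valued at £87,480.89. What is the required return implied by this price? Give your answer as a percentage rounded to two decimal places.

D₁ = £6,950.00 × 1.061 = £7,373.9500
P = D₁/(r − g) ⇒ r = D₁/P + g = £7,373.9500/£87,480.89 + 0.061 = 0.084292 + 0.061 = 0.145292

14.53%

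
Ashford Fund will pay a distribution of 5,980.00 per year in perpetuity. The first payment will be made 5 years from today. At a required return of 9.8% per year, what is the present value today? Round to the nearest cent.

41982.25

Value at end of year 4: C / r = 5,980.00 / 0.098 = 61,020.4082
Discount to today: PV = 61,020.4082 / (1 + 0.098)^4 = 61,020.4082 / 1.453481 = 41,982.25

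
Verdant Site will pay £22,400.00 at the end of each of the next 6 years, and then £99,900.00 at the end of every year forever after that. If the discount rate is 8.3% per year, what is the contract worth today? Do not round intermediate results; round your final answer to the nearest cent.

PV of 6-year annuity: £22,400.00 × [1 − (1+0.083)^−6] / 0.083 = 102616.78603
Perpetuity value at year 6: £99,900.00 / 0.083 = 1203614.45783
PV of perpetuity: 1203614.45783 / (1+0.083)^6 = 745961.91657
Total PV = 102616.78603 + 745961.91657 = 848578.70260

£848578.70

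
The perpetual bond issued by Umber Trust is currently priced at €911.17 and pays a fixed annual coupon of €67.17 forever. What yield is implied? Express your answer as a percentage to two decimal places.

P = C/r ⇒ r = C/P = €67.17/€911.17 = 0.073718

7.37%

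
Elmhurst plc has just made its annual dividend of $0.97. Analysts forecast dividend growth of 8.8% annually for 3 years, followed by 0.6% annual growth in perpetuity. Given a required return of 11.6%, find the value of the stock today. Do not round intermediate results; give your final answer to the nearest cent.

D_1 = 1.05536
D_2 = 1.14823
D_3 = 1.24928
Terminal value at year 3: TV = D_3×(1+g_2)/(r−g_2) = 1.25677/0.11 = 11.42520
P_0 = D_1/(1+r)^1 + D_2/(1+r)^2 + D_3/(1+r)^3 + TV/(1+r)^3
    = 0.94566 + 0.92194 + 0.89881 + 8.21999 = 10.98639

$10.99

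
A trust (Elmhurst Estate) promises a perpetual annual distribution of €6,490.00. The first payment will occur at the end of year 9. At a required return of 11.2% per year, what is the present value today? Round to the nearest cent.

Value at end of year 8: C / r = €6,490.00 / 0.112 = €57,946.4286
Discount to today: PV = €57,946.4286 / (1 + 0.112)^8 = €57,946.4286 / 2.337967 = €24,784.97

€24784.97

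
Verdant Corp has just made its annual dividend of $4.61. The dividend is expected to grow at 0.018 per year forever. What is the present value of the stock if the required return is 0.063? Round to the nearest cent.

$104.29

D₁ = D₀ × (1 + g) = $4.61 × 1.018 = $4.6930
Growing perpetuity: P = D₁ / (r − g) = $4.6930 / (0.063 − 0.018) = $104.29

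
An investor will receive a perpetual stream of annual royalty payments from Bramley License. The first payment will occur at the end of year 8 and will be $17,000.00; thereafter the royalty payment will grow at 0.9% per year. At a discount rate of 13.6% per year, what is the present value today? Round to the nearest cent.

Value at end of year 7: C₁ / (r − g) = $17,000.00 / (0.136 − 0.009) = $133,858.2677
Discount to today: PV = $133,858.2677 / (1 + 0.136)^7 = $133,858.2677 / 2.441453 = $54,827.30

$54827.30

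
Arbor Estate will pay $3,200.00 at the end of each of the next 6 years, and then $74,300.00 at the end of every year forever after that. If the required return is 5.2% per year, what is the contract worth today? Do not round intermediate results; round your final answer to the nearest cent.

$1070261.22

PV of 6-year annuity: $3,200.00 × [1 − (1+0.052)^−6] / 0.052 = 16138.84384
Perpetuity value at year 6: $74,300.00 / 0.052 = 1428846.15385
PV of perpetuity: 1428846.15385 / (1+0.052)^6 = 1054122.37348
Total PV = 16138.84384 + 1054122.37348 = 1070261.21732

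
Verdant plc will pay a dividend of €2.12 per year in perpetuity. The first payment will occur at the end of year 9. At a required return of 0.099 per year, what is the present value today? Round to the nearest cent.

Value at end of year 8: C / r = €2.12 / 0.099 = €21.4141
Discount to today: PV = €21.4141 / (1 + 0.099)^8 = €21.4141 / 2.128049 = €10.06

€10.06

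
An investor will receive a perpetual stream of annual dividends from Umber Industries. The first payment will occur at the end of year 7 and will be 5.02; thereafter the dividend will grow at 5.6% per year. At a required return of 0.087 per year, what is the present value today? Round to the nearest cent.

98.17

Value at end of year 6: C₁ / (r − g) = 5.02 / (0.087 − 0.056) = 161.9355
Discount to today: PV = 161.9355 / (1 + 0.087)^6 = 161.9355 / 1.649595 = 98.17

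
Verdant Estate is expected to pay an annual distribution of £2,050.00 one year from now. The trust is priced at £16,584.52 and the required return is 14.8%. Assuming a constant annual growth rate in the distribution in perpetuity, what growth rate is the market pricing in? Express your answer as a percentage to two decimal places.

P = D₁/(r−g) ⇒ g = r − D₁/P = 0.148 − £2,050.00/£16,584.52 = 0.024391

2.44%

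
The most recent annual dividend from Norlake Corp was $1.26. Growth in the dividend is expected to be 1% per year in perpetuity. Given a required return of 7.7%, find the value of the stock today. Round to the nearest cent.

D₁ = D₀ × (1 + g) = $1.26 × 1.01 = $1.2726
Growing perpetuity: P = D₁ / (r − g) = $1.2726 / (0.077 − 0.01) = $18.99

$18.99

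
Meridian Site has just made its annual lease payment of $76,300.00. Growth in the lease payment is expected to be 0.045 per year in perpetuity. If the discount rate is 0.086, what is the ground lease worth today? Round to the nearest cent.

$1944719.51

D₁ = D₀ × (1 + g) = $76,300.00 × 1.045 = $79,733.5000
Growing perpetuity: P = D₁ / (r − g) = $79,733.5000 / (0.086 − 0.045) = $1,944,719.51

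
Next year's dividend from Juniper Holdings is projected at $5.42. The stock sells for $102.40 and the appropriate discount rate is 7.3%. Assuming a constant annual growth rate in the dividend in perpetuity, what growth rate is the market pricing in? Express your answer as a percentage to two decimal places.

2.01%

P = D₁/(r−g) ⇒ g = r − D₁/P = 0.073 − $5.42/$102.40 = 0.020070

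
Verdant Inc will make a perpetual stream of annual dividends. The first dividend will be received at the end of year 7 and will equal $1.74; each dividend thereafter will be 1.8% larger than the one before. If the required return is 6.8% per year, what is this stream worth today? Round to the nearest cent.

$23.45

Value at end of year 6: C₁ / (r − g) = $1.74 / (0.068 − 0.018) = $34.8000
Discount to today: PV = $34.8000 / (1 + 0.068)^6 = $34.8000 / 1.483978 = $23.45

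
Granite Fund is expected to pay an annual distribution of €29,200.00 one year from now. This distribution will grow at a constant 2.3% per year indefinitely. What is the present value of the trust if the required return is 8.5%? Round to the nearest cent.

Growing perpetuity: P = D₁ / (r − g) = €29,200.0000 / (0.085 − 0.023) = €470,967.74

€470967.74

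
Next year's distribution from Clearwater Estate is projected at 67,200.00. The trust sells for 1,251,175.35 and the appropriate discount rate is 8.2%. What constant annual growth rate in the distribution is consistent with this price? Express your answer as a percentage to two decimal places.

P = D₁/(r−g) ⇒ g = r − D₁/P = 0.082 − 67,200.00/1,251,175.35 = 0.028291

2.83%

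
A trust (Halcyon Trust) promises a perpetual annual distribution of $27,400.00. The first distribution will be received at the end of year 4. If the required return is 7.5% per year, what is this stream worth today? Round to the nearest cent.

$294078.93

Value at end of year 3: C / r = $27,400.00 / 0.075 = $365,333.3333
Discount to today: PV = $365,333.3333 / (1 + 0.075)^3 = $365,333.3333 / 1.242297 = $294,078.93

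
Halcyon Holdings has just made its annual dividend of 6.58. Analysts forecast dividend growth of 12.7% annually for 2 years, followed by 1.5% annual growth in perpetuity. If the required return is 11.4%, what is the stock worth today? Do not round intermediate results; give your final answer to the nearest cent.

82.44

D_1 = 7.41566
D_2 = 8.35745
Terminal value at year 2: TV = D_2×(1+g_2)/(r−g_2) = 8.48281/0.099 = 85.68496
P_0 = D_1/(1+r)^1 + D_2/(1+r)^2 + TV/(1+r)^2
    = 6.65679 + 6.73447 + 69.04531 = 82.43657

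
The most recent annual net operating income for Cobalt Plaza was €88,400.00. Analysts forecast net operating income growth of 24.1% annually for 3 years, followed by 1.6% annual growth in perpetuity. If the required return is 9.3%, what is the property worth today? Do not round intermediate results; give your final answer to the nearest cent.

D_1 = 109704.40000
D_2 = 136143.16040
D_3 = 168953.66206
Terminal value at year 3: TV = D_3×(1+g_2)/(r−g_2) = 171656.92065/0.077 = 2229310.65778
P_0 = D_1/(1+r)^1 + D_2/(1+r)^2 + D_3/(1+r)^3 + TV/(1+r)^3
    = 100369.99085 + 113960.80388 + 129391.90999 + 1707301.04612 = 2051023.75085

€2051023.75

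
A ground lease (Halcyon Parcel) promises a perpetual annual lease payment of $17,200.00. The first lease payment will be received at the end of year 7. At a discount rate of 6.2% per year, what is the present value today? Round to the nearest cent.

$193370.25

Value at end of year 6: C / r = $17,200.00 / 0.062 = $277,419.3548
Discount to today: PV = $277,419.3548 / (1 + 0.062)^6 = $277,419.3548 / 1.434654 = $193,370.25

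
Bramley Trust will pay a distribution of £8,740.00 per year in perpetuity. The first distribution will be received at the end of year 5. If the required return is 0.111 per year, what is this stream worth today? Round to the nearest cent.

£51681.16

Value at end of year 4: C / r = £8,740.00 / 0.111 = £78,738.7387
Discount to today: PV = £78,738.7387 / (1 + 0.111)^4 = £78,738.7387 / 1.523548 = £51,681.16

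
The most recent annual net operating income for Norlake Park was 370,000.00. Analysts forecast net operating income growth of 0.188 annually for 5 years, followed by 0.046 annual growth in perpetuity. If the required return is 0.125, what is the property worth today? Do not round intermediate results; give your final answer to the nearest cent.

D_1 = 439560.00000
D_2 = 522197.28000
D_3 = 620370.36864
D_4 = 736999.99794
D_5 = 875555.99756
Terminal value at year 5: TV = D_5×(1+g_2)/(r−g_2) = 915831.57345/0.079 = 11592804.72716
P_0 = D_1/(1+r)^1 + D_2/(1+r)^2 + D_3/(1+r)^3 + D_4/(1+r)^4 + D_5/(1+r)^5 + TV/(1+r)^5
    = 390720.00000 + 412600.32000 + 435705.93792 + 460105.47044 + 485871.37679 + 6433183.03950 = 8618186.14465

8618186.14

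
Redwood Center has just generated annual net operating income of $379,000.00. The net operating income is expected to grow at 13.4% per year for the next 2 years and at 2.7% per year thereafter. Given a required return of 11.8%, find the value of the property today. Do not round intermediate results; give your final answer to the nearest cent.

D_1 = 429786.00000
D_2 = 487377.32400
Terminal value at year 2: TV = D_2×(1+g_2)/(r−g_2) = 500536.51175/0.091 = 5500401.22800
P_0 = D_1/(1+r)^1 + D_2/(1+r)^2 + TV/(1+r)^2
    = 384423.97138 + 389925.56667 + 4400588.53818 = 5174938.07624

$5174938.08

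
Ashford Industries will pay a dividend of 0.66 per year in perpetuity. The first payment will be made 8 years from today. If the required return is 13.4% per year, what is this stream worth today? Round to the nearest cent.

2.04

Value at end of year 7: C / r = 0.66 / 0.134 = 4.9254
Discount to today: PV = 4.9254 / (1 + 0.134)^7 = 4.9254 / 2.411523 = 2.04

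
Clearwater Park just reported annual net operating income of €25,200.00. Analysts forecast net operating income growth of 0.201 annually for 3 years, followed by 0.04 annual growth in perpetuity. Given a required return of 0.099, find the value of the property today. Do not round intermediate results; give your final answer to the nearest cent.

D_1 = 30265.20000
D_2 = 36348.50520
D_3 = 43654.55475
Terminal value at year 3: TV = D_3×(1+g_2)/(r−g_2) = 45400.73694/0.059 = 769504.01585
P_0 = D_1/(1+r)^1 + D_2/(1+r)^2 + D_3/(1+r)^3 + TV/(1+r)^3
    = 27538.85350 + 30094.77985 + 32887.92593 + 579719.37241 = 670240.93170

€670240.93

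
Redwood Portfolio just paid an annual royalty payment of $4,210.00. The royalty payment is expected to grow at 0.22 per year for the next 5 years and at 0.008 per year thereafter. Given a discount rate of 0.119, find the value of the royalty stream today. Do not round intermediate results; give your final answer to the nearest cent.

$86377.59

D_1 = 5136.20000
D_2 = 6266.16400
D_3 = 7644.72008
D_4 = 9326.55850
D_5 = 11378.40137
Terminal value at year 5: TV = D_5×(1+g_2)/(r−g_2) = 11469.42858/0.111 = 103328.18539
P_0 = D_1/(1+r)^1 + D_2/(1+r)^2 + D_3/(1+r)^3 + D_4/(1+r)^4 + D_5/(1+r)^5 + TV/(1+r)^5
    = 4589.99106 + 5004.27980 + 5455.96189 + 5948.41243 + 6485.31114 + 58893.63628 = 86377.59261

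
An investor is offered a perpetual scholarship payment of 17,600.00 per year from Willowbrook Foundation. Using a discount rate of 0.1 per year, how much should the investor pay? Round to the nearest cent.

176000.00

Level perpetuity: PV = C / r = 17,600.00 / 0.1 = 176,000.00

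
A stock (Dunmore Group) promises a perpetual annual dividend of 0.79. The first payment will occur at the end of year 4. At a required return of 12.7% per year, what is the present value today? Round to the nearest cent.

Value at end of year 3: C / r = 0.79 / 0.127 = 6.2205
Discount to today: PV = 6.2205 / (1 + 0.127)^3 = 6.2205 / 1.431435 = 4.35

4.35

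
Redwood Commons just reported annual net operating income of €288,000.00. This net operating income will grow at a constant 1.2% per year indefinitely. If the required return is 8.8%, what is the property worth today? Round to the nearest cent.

€3834947.37

D₁ = D₀ × (1 + g) = €288,000.00 × 1.012 = €291,456.0000
Growing perpetuity: P = D₁ / (r − g) = €291,456.0000 / (0.088 − 0.012) = €3,834,947.37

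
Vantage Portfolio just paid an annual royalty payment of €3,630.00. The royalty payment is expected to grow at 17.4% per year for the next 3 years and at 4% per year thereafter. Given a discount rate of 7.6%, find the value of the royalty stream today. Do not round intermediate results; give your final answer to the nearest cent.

€149205.60

D_1 = 4261.62000
D_2 = 5003.14188
D_3 = 5873.68857
Terminal value at year 3: TV = D_3×(1+g_2)/(r−g_2) = 6108.63611/0.036 = 169684.33638
P_0 = D_1/(1+r)^1 + D_2/(1+r)^2 + D_3/(1+r)^3 + TV/(1+r)^3
    = 3960.61338 + 4321.33839 + 4714.91754 + 136208.72896 = 149205.59828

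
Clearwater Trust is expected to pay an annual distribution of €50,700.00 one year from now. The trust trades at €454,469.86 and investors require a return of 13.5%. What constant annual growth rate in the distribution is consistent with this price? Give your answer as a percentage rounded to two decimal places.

P = D₁/(r−g) ⇒ g = r − D₁/P = 0.135 − €50,700.00/€454,469.86 = 0.023441

2.34%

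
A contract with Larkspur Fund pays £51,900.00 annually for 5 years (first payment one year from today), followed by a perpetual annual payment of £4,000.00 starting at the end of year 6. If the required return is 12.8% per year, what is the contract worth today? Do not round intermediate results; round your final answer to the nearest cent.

PV of 5-year annuity: £51,900.00 × [1 − (1+0.128)^−5] / 0.128 = 183438.63188
Perpetuity value at year 5: £4,000.00 / 0.128 = 31250.00000
PV of perpetuity: 31250.00000 / (1+0.128)^5 = 17112.14783
Total PV = 183438.63188 + 17112.14783 = 200550.77972

£200550.78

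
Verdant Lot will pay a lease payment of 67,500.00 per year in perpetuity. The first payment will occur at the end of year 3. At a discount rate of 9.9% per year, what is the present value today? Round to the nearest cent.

Value at end of year 2: C / r = 67,500.00 / 0.099 = 681,818.1818
Discount to today: PV = 681,818.1818 / (1 + 0.099)^2 = 681,818.1818 / 1.207801 = 564,512.02

564512.02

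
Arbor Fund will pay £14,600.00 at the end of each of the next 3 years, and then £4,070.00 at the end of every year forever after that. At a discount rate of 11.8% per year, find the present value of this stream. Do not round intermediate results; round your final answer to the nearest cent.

£59869.98

PV of 3-year annuity: £14,600.00 × [1 − (1+0.118)^−3] / 0.118 = 35187.60660
Perpetuity value at year 3: £4,070.00 / 0.118 = 34491.52542
PV of perpetuity: 34491.52542 / (1+0.118)^3 = 24682.37756
Total PV = 35187.60660 + 24682.37756 = 59869.98415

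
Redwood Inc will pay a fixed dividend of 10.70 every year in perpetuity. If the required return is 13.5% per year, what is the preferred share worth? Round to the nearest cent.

Level perpetuity: PV = C / r = 10.70 / 0.135 = 79.26

79.26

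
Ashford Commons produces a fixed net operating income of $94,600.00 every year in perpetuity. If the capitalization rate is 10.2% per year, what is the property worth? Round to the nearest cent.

$927450.98

Level perpetuity: PV = C / r = $94,600.00 / 0.102 = $927,450.98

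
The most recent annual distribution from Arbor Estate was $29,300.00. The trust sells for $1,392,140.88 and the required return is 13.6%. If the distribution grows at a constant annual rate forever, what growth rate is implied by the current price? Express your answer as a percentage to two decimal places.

11.26%

P = D₀(1+g)/(r−g) ⇒ P(r−g) = D₀(1+g) ⇒ g(P+D₀) = P·r − D₀
g = (P·r − D₀)/(P + D₀) = ($1,392,140.88×0.136 − $29,300.00) / ($1,392,140.88 + $29,300.00) = 0.112584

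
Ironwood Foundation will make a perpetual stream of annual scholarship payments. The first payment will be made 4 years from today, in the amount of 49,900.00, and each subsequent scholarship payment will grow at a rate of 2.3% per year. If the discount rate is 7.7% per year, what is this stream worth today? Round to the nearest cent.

739706.91

Value at end of year 3: C₁ / (r − g) = 49,900.00 / (0.077 − 0.023) = 924,074.0741
Discount to today: PV = 924,074.0741 / (1 + 0.077)^3 = 924,074.0741 / 1.249244 = 739,706.91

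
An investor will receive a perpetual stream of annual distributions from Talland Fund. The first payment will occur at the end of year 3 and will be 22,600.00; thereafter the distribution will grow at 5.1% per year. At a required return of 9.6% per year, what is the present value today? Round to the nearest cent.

418094.85

Value at end of year 2: C₁ / (r − g) = 22,600.00 / (0.096 − 0.051) = 502,222.2222
Discount to today: PV = 502,222.2222 / (1 + 0.096)^2 = 502,222.2222 / 1.201216 = 418,094.85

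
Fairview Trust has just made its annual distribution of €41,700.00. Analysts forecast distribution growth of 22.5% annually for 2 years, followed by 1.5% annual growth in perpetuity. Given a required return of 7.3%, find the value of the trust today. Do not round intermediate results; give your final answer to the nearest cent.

D_1 = 51082.50000
D_2 = 62576.06250
Terminal value at year 2: TV = D_2×(1+g_2)/(r−g_2) = 63514.70344/0.058 = 1095081.09375
P_0 = D_1/(1+r)^1 + D_2/(1+r)^2 + TV/(1+r)^2
    = 47607.17614 + 54351.15636 + 951145.23629 = 1053103.56879

€1053103.57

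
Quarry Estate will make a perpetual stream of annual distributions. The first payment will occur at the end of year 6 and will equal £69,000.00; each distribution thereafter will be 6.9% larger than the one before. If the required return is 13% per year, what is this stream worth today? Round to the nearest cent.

Value at end of year 5: C₁ / (r − g) = £69,000.00 / (0.13 − 0.069) = £1,131,147.5410
Discount to today: PV = £1,131,147.5410 / (1 + 0.13)^5 = £1,131,147.5410 / 1.842435 = £613,941.57

£613941.57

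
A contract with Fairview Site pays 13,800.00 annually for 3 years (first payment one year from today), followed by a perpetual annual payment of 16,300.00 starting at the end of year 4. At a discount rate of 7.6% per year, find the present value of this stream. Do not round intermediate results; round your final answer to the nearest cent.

PV of 3-year annuity: 13,800.00 × [1 − (1+0.076)^−3] / 0.076 = 35822.19601
Perpetuity value at year 3: 16,300.00 / 0.076 = 214473.68421
PV of perpetuity: 214473.68421 / (1+0.076)^3 = 172161.95994
Total PV = 35822.19601 + 172161.95994 = 207984.15595

207984.16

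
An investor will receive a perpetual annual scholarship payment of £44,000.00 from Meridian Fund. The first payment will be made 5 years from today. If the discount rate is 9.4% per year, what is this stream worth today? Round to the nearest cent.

Value at end of year 4: C / r = £44,000.00 / 0.094 = £468,085.1064
Discount to today: PV = £468,085.1064 / (1 + 0.094)^4 = £468,085.1064 / 1.432416 = £326,780.05

£326780.05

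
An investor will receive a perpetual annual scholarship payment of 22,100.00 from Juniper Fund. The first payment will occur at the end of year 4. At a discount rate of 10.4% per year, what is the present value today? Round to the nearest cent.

Value at end of year 3: C / r = 22,100.00 / 0.104 = 212,500.0000
Discount to today: PV = 212,500.0000 / (1 + 0.104)^3 = 212,500.0000 / 1.345573 = 157,925.30

157925.30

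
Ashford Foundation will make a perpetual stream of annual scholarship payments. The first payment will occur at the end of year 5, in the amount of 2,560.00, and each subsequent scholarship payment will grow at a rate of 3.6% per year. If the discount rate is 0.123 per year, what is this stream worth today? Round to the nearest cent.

18501.28

Value at end of year 4: C₁ / (r − g) = 2,560.00 / (0.123 − 0.036) = 29,425.2874
Discount to today: PV = 29,425.2874 / (1 + 0.123)^4 = 29,425.2874 / 1.590446 = 18,501.28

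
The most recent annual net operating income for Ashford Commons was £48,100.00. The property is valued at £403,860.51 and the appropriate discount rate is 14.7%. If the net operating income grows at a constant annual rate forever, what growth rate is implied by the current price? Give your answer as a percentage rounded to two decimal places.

P = D₀(1+g)/(r−g) ⇒ P(r−g) = D₀(1+g) ⇒ g(P+D₀) = P·r − D₀
g = (P·r − D₀)/(P + D₀) = (£403,860.51×0.147 − £48,100.00) / (£403,860.51 + £48,100.00) = 0.024930

2.49%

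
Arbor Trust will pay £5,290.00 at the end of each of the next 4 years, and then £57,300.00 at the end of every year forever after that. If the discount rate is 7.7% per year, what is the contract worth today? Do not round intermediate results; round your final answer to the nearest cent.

PV of 4-year annuity: £5,290.00 × [1 − (1+0.077)^−4] / 0.077 = 17638.79167
Perpetuity value at year 4: £57,300.00 / 0.077 = 744155.84416
PV of perpetuity: 744155.84416 / (1+0.077)^4 = 553096.72076
Total PV = 17638.79167 + 553096.72076 = 570735.51243

£570735.51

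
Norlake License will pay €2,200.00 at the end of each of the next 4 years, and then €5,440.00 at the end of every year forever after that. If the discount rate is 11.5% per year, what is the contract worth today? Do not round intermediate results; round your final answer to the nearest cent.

PV of 4-year annuity: €2,200.00 × [1 − (1+0.115)^−4] / 0.115 = 6753.15036
Perpetuity value at year 4: €5,440.00 / 0.115 = 47304.34783
PV of perpetuity: 47304.34783 / (1+0.115)^4 = 30605.64876
Total PV = 6753.15036 + 30605.64876 = 37358.79912

€37358.80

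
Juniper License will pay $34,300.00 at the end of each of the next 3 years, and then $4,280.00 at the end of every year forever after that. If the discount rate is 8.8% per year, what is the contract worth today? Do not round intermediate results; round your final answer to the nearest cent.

$124897.51

PV of 3-year annuity: $34,300.00 × [1 − (1+0.088)^−3] / 0.088 = 87133.81888
Perpetuity value at year 3: $4,280.00 / 0.088 = 48636.36364
PV of perpetuity: 48636.36364 / (1+0.088)^3 = 37763.68886
Total PV = 87133.81888 + 37763.68886 = 124897.50774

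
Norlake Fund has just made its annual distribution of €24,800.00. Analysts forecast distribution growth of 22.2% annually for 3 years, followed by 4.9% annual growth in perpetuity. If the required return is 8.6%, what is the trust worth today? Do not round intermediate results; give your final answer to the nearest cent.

D_1 = 30305.60000
D_2 = 37033.44320
D_3 = 45254.86759
Terminal value at year 3: TV = D_3×(1+g_2)/(r−g_2) = 47472.35610/0.037 = 1283036.65141
P_0 = D_1/(1+r)^1 + D_2/(1+r)^2 + D_3/(1+r)^3 + TV/(1+r)^3
    = 27905.70902 + 31400.34662 + 35332.61839 + 1001727.47803 = 1096366.15206

€1096366.15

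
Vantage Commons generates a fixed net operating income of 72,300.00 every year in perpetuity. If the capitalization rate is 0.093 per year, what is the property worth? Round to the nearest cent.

777419.35

Level perpetuity: PV = C / r = 72,300.00 / 0.093 = 777,419.35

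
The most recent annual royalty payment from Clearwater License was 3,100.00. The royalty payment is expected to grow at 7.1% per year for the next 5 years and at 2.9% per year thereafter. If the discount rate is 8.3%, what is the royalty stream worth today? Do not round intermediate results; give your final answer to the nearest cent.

70863.56

D_1 = 3320.10000
D_2 = 3555.82710
D_3 = 3808.29082
D_4 = 4078.67947
D_5 = 4368.26572
Terminal value at year 5: TV = D_5×(1+g_2)/(r−g_2) = 4494.94542/0.054 = 83239.73002
P_0 = D_1/(1+r)^1 + D_2/(1+r)^2 + D_3/(1+r)^3 + D_4/(1+r)^4 + D_5/(1+r)^5 + TV/(1+r)^5
    = 3065.65097 + 3031.68254 + 2998.09049 + 2964.87065 + 2932.01890 + 55871.24896 = 70863.56250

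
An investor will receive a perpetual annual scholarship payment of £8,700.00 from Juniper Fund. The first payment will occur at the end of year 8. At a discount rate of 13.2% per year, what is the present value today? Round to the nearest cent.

Value at end of year 7: C / r = £8,700.00 / 0.132 = £65,909.0909
Discount to today: PV = £65,909.0909 / (1 + 0.132)^7 = £65,909.0909 / 2.381908 = £27,670.71

£27670.71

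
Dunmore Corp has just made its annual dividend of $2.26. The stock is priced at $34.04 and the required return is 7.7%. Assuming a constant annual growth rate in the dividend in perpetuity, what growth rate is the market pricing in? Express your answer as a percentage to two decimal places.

0.99%

P = D₀(1+g)/(r−g) ⇒ P(r−g) = D₀(1+g) ⇒ g(P+D₀) = P·r − D₀
g = (P·r − D₀)/(P + D₀) = ($34.04×0.077 − $2.26) / ($34.04 + $2.26) = 0.009947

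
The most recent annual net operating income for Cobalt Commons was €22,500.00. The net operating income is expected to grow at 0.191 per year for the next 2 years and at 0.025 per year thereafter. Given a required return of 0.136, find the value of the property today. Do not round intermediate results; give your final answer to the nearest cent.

D_1 = 26797.50000
D_2 = 31915.82250
Terminal value at year 2: TV = D_2×(1+g_2)/(r−g_2) = 32713.71806/0.111 = 294718.18074
P_0 = D_1/(1+r)^1 + D_2/(1+r)^2 + TV/(1+r)^2
    = 23589.34859 + 24731.43853 + 228375.89636 = 276696.68348

€276696.68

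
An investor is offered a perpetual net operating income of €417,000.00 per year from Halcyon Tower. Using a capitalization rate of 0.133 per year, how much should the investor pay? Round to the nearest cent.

€3135338.35

Level perpetuity: PV = C / r = €417,000.00 / 0.133 = €3,135,338.35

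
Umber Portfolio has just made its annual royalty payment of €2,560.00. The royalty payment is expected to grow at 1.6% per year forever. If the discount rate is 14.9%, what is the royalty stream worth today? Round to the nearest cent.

D₁ = D₀ × (1 + g) = €2,560.00 × 1.016 = €2,600.9600
Growing perpetuity: P = D₁ / (r − g) = €2,600.9600 / (0.149 − 0.016) = €19,556.09

€19556.09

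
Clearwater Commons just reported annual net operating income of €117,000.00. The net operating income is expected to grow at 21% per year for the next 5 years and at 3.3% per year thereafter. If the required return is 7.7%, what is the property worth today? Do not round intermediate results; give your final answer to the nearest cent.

€5757675.97

D_1 = 141570.00000
D_2 = 171299.70000
D_3 = 207272.63700
D_4 = 250799.89077
D_5 = 303467.86783
Terminal value at year 5: TV = D_5×(1+g_2)/(r−g_2) = 313482.30747/0.044 = 7124597.89705
P_0 = D_1/(1+r)^1 + D_2/(1+r)^2 + D_3/(1+r)^3 + D_4/(1+r)^4 + D_5/(1+r)^5 + TV/(1+r)^5
    = 131448.46797 + 147681.19428 + 165918.51911 + 186407.99268 + 209427.73551 + 4916792.06328 = 5757675.97283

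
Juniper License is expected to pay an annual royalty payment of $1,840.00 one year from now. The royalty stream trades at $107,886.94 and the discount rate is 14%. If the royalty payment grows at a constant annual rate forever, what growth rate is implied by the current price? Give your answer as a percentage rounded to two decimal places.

12.29%

P = D₁/(r−g) ⇒ g = r − D₁/P = 0.14 − $1,840.00/$107,886.94 = 0.122945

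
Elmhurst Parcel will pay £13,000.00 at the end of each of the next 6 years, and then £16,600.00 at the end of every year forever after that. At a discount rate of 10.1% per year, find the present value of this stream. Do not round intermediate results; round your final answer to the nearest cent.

£148723.34

PV of 6-year annuity: £13,000.00 × [1 − (1+0.101)^−6] / 0.101 = 56452.85341
Perpetuity value at year 6: £16,600.00 / 0.101 = 164356.43564
PV of perpetuity: 164356.43564 / (1+0.101)^6 = 92270.48437
Total PV = 56452.85341 + 92270.48437 = 148723.33778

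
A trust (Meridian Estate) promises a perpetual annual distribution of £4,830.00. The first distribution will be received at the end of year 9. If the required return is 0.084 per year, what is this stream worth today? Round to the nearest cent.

£30160.16

Value at end of year 8: C / r = £4,830.00 / 0.084 = £57,500.0000
Discount to today: PV = £57,500.0000 / (1 + 0.084)^8 = £57,500.0000 / 1.906489 = £30,160.16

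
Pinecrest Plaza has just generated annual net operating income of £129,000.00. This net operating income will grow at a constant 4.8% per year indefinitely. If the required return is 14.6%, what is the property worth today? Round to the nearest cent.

£1379510.20

D₁ = D₀ × (1 + g) = £129,000.00 × 1.048 = £135,192.0000
Growing perpetuity: P = D₁ / (r − g) = £135,192.0000 / (0.146 − 0.048) = £1,379,510.20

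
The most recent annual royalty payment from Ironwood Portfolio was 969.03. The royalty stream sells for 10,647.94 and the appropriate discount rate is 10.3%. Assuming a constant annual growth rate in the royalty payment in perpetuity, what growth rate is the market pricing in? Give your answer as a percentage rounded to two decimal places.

P = D₀(1+g)/(r−g) ⇒ P(r−g) = D₀(1+g) ⇒ g(P+D₀) = P·r − D₀
g = (P·r − D₀)/(P + D₀) = (10,647.94×0.103 − 969.03) / (10,647.94 + 969.03) = 0.010993

1.10%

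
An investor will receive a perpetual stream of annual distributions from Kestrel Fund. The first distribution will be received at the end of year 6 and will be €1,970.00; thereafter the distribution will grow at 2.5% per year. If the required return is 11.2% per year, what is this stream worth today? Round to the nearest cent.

€13317.51

Value at end of year 5: C₁ / (r − g) = €1,970.00 / (0.112 − 0.025) = €22,643.6782
Discount to today: PV = €22,643.6782 / (1 + 0.112)^5 = €22,643.6782 / 1.700294 = €13,317.51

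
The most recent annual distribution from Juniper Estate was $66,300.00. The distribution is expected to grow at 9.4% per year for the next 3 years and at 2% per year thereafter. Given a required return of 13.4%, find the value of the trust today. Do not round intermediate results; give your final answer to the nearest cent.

$717820.44

D_1 = 72532.20000
D_2 = 79350.22680
D_3 = 86809.14812
Terminal value at year 3: TV = D_3×(1+g_2)/(r−g_2) = 88545.33108/0.114 = 776713.43054
P_0 = D_1/(1+r)^1 + D_2/(1+r)^2 + D_3/(1+r)^3 + TV/(1+r)^3
    = 63961.37566 + 61705.24248 + 59528.69072 + 532625.12748 = 717820.43634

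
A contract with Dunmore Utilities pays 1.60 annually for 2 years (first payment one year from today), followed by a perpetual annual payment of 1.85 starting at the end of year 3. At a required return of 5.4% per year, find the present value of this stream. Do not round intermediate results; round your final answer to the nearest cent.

PV of 2-year annuity: 1.60 × [1 − (1+0.054)^−2] / 0.054 = 2.95828
Perpetuity value at year 2: 1.85 / 0.054 = 34.25926
PV of perpetuity: 34.25926 / (1+0.054)^2 = 30.83875
Total PV = 2.95828 + 30.83875 = 33.79703

33.80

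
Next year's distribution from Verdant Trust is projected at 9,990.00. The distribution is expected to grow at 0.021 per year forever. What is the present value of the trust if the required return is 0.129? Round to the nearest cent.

92500.00

Growing perpetuity: P = D₁ / (r − g) = 9,990.0000 / (0.129 − 0.021) = 92,500.00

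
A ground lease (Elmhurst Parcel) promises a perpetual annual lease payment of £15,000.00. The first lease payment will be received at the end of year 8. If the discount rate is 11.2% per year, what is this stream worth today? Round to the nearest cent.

£63700.04

Value at end of year 7: C / r = £15,000.00 / 0.112 = £133,928.5714
Discount to today: PV = £133,928.5714 / (1 + 0.112)^7 = £133,928.5714 / 2.102488 = £63,700.04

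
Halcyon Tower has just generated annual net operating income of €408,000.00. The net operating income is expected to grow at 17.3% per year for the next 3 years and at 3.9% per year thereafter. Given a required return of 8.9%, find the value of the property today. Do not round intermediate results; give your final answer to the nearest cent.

D_1 = 478584.00000
D_2 = 561379.03200
D_3 = 658497.60454
Terminal value at year 3: TV = D_3×(1+g_2)/(r−g_2) = 684179.01111/0.05 = 13683580.22226
P_0 = D_1/(1+r)^1 + D_2/(1+r)^2 + D_3/(1+r)^3 + TV/(1+r)^3
    = 439471.07438 + 473369.66965 + 509883.03260 + 10595369.41737 = 12018093.19400

€12018093.19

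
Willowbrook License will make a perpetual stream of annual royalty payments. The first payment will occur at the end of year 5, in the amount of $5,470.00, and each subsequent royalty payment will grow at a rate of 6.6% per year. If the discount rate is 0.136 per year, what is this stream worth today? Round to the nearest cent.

$46921.94

Value at end of year 4: C₁ / (r − g) = $5,470.00 / (0.136 − 0.066) = $78,142.8571
Discount to today: PV = $78,142.8571 / (1 + 0.136)^4 = $78,142.8571 / 1.665380 = $46,921.94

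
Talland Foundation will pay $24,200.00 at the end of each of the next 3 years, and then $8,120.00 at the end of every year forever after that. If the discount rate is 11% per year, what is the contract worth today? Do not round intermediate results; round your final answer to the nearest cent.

PV of 3-year annuity: $24,200.00 × [1 − (1+0.11)^−3] / 0.11 = 59137.89611
Perpetuity value at year 3: $8,120.00 / 0.11 = 73818.18182
PV of perpetuity: 73818.18182 / (1+0.11)^3 = 53975.21833
Total PV = 59137.89611 + 53975.21833 = 113113.11444

$113113.11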